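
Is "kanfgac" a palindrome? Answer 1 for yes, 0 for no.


Input: kanfgac
Reversed: cagfnak
  Compare pos 0 ('k') with pos 6 ('c'): MISMATCH
  Compare pos 1 ('a') with pos 5 ('a'): match
  Compare pos 2 ('n') with pos 4 ('g'): MISMATCH
Result: not a palindrome

0


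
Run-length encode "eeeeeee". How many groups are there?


Input: eeeeeee
Scanning for consecutive runs:
  Group 1: 'e' x 7 (positions 0-6)
Total groups: 1

1


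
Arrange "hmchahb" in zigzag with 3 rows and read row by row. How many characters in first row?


Zigzag "hmchahb" into 3 rows:
Placing characters:
  'h' => row 0
  'm' => row 1
  'c' => row 2
  'h' => row 1
  'a' => row 0
  'h' => row 1
  'b' => row 2
Rows:
  Row 0: "ha"
  Row 1: "mhh"
  Row 2: "cb"
First row length: 2

2


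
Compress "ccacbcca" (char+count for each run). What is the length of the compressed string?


Input: ccacbcca
Runs:
  'c' x 2 => "c2"
  'a' x 1 => "a1"
  'c' x 1 => "c1"
  'b' x 1 => "b1"
  'c' x 2 => "c2"
  'a' x 1 => "a1"
Compressed: "c2a1c1b1c2a1"
Compressed length: 12

12


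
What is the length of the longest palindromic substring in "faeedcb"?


Input: "faeedcb"
Checking substrings for palindromes:
  [2:4] "ee" (len 2) => palindrome
Longest palindromic substring: "ee" with length 2

2


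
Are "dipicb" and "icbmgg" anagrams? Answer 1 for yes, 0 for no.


Strings: "dipicb", "icbmgg"
Sorted first:  bcdiip
Sorted second: bcggim
Differ at position 2: 'd' vs 'g' => not anagrams

0


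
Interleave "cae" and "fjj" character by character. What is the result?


Interleaving "cae" and "fjj":
  Position 0: 'c' from first, 'f' from second => "cf"
  Position 1: 'a' from first, 'j' from second => "aj"
  Position 2: 'e' from first, 'j' from second => "ej"
Result: cfajej

cfajej


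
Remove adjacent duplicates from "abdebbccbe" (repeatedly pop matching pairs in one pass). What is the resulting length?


Input: abdebbccbe
Stack-based adjacent duplicate removal:
  Read 'a': push. Stack: a
  Read 'b': push. Stack: ab
  Read 'd': push. Stack: abd
  Read 'e': push. Stack: abde
  Read 'b': push. Stack: abdeb
  Read 'b': matches stack top 'b' => pop. Stack: abde
  Read 'c': push. Stack: abdec
  Read 'c': matches stack top 'c' => pop. Stack: abde
  Read 'b': push. Stack: abdeb
  Read 'e': push. Stack: abdebe
Final stack: "abdebe" (length 6)

6


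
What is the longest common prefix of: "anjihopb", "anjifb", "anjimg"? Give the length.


Words: anjihopb, anjifb, anjimg
  Position 0: all 'a' => match
  Position 1: all 'n' => match
  Position 2: all 'j' => match
  Position 3: all 'i' => match
  Position 4: ('h', 'f', 'm') => mismatch, stop
LCP = "anji" (length 4)

4


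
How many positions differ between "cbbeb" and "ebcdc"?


Comparing "cbbeb" and "ebcdc" position by position:
  Position 0: 'c' vs 'e' => DIFFER
  Position 1: 'b' vs 'b' => same
  Position 2: 'b' vs 'c' => DIFFER
  Position 3: 'e' vs 'd' => DIFFER
  Position 4: 'b' vs 'c' => DIFFER
Positions that differ: 4

4


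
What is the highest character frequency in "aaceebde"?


Input: aaceebde
Character counts:
  'a': 2
  'b': 1
  'c': 1
  'd': 1
  'e': 3
Maximum frequency: 3

3


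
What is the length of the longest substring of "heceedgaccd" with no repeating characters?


Input: "heceedgaccd"
Sliding window (track last position of each char):
  Position 0 ('h'): window [0,0] length 1 -- new best
  Position 1 ('e'): window [0,1] length 2 -- new best
  Position 2 ('c'): window [0,2] length 3 -- new best
  Position 3 ('e'): repeat (last at 1), move window start to 2
  Position 3 ('e'): window [2,3] length 2
  Position 4 ('e'): repeat (last at 3), move window start to 4
  Position 4 ('e'): window [4,4] length 1
  Position 5 ('d'): window [4,5] length 2
  Position 6 ('g'): window [4,6] length 3
  Position 7 ('a'): window [4,7] length 4 -- new best
  Position 8 ('c'): window [4,8] length 5 -- new best
  Position 9 ('c'): repeat (last at 8), move window start to 9
  Position 9 ('c'): window [9,9] length 1
  Position 10 ('d'): window [9,10] length 2
Longest substring with no repeats: "edgac" with length 5

5


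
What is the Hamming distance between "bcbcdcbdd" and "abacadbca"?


Comparing "bcbcdcbdd" and "abacadbca" position by position:
  Position 0: 'b' vs 'a' => differ
  Position 1: 'c' vs 'b' => differ
  Position 2: 'b' vs 'a' => differ
  Position 3: 'c' vs 'c' => same
  Position 4: 'd' vs 'a' => differ
  Position 5: 'c' vs 'd' => differ
  Position 6: 'b' vs 'b' => same
  Position 7: 'd' vs 'c' => differ
  Position 8: 'd' vs 'a' => differ
Total differences (Hamming distance): 7

7


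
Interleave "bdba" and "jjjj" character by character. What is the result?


Interleaving "bdba" and "jjjj":
  Position 0: 'b' from first, 'j' from second => "bj"
  Position 1: 'd' from first, 'j' from second => "dj"
  Position 2: 'b' from first, 'j' from second => "bj"
  Position 3: 'a' from first, 'j' from second => "aj"
Result: bjdjbjaj

bjdjbjaj


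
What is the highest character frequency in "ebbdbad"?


Input: ebbdbad
Character counts:
  'a': 1
  'b': 3
  'd': 2
  'e': 1
Maximum frequency: 3

3


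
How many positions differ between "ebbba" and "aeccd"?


Comparing "ebbba" and "aeccd" position by position:
  Position 0: 'e' vs 'a' => DIFFER
  Position 1: 'b' vs 'e' => DIFFER
  Position 2: 'b' vs 'c' => DIFFER
  Position 3: 'b' vs 'c' => DIFFER
  Position 4: 'a' vs 'd' => DIFFER
Positions that differ: 5

5


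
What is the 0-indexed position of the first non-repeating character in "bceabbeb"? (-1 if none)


Input: bceabbeb
Character frequencies:
  'a': 1
  'b': 4
  'c': 1
  'e': 2
Scanning left to right for freq == 1:
  Position 0 ('b'): freq=4, skip
  Position 1 ('c'): unique! => answer = 1

1


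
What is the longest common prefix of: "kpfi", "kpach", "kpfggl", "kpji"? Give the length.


Words: kpfi, kpach, kpfggl, kpji
  Position 0: all 'k' => match
  Position 1: all 'p' => match
  Position 2: ('f', 'a', 'f', 'j') => mismatch, stop
LCP = "kp" (length 2)

2


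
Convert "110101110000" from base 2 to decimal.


Input: "110101110000" in base 2
Positional expansion:
  Digit '1' (value 1) x 2^11 = 2048
  Digit '1' (value 1) x 2^10 = 1024
  Digit '0' (value 0) x 2^9 = 0
  Digit '1' (value 1) x 2^8 = 256
  Digit '0' (value 0) x 2^7 = 0
  Digit '1' (value 1) x 2^6 = 64
  Digit '1' (value 1) x 2^5 = 32
  Digit '1' (value 1) x 2^4 = 16
  Digit '0' (value 0) x 2^3 = 0
  Digit '0' (value 0) x 2^2 = 0
  Digit '0' (value 0) x 2^1 = 0
  Digit '0' (value 0) x 2^0 = 0
Sum = 3440

3440


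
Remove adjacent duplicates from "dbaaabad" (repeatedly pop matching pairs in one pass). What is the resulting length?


Input: dbaaabad
Stack-based adjacent duplicate removal:
  Read 'd': push. Stack: d
  Read 'b': push. Stack: db
  Read 'a': push. Stack: dba
  Read 'a': matches stack top 'a' => pop. Stack: db
  Read 'a': push. Stack: dba
  Read 'b': push. Stack: dbab
  Read 'a': push. Stack: dbaba
  Read 'd': push. Stack: dbabad
Final stack: "dbabad" (length 6)

6


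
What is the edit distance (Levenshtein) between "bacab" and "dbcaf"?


Computing edit distance: "bacab" -> "dbcaf"
DP table:
           d    b    c    a    f
      0    1    2    3    4    5
  b   1    1    1    2    3    4
  a   2    2    2    2    2    3
  c   3    3    3    2    3    3
  a   4    4    4    3    2    3
  b   5    5    4    4    3    3
Edit distance = dp[5][5] = 3

3


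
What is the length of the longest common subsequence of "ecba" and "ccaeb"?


LCS of "ecba" and "ccaeb"
DP table:
           c    c    a    e    b
      0    0    0    0    0    0
  e   0    0    0    0    1    1
  c   0    1    1    1    1    1
  b   0    1    1    1    1    2
  a   0    1    1    2    2    2
LCS length = dp[4][5] = 2

2


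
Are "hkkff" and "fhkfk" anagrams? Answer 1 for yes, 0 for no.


Strings: "hkkff", "fhkfk"
Sorted first:  ffhkk
Sorted second: ffhkk
Sorted forms match => anagrams

1


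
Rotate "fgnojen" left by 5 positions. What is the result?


Input: "fgnojen", rotate left by 5
First 5 characters: "fgnoj"
Remaining characters: "en"
Concatenate remaining + first: "en" + "fgnoj" = "enfgnoj"

enfgnoj


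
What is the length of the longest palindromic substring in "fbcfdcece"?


Input: "fbcfdcece"
Checking substrings for palindromes:
  [5:8] "cec" (len 3) => palindrome
  [6:9] "ece" (len 3) => palindrome
Longest palindromic substring: "cec" with length 3

3


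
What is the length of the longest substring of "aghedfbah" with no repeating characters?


Input: "aghedfbah"
Sliding window (track last position of each char):
  Position 0 ('a'): window [0,0] length 1 -- new best
  Position 1 ('g'): window [0,1] length 2 -- new best
  Position 2 ('h'): window [0,2] length 3 -- new best
  Position 3 ('e'): window [0,3] length 4 -- new best
  Position 4 ('d'): window [0,4] length 5 -- new best
  Position 5 ('f'): window [0,5] length 6 -- new best
  Position 6 ('b'): window [0,6] length 7 -- new best
  Position 7 ('a'): repeat (last at 0), move window start to 1
  Position 7 ('a'): window [1,7] length 7
  Position 8 ('h'): repeat (last at 2), move window start to 3
  Position 8 ('h'): window [3,8] length 6
Longest substring with no repeats: "aghedfb" with length 7

7


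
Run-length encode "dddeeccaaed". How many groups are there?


Input: dddeeccaaed
Scanning for consecutive runs:
  Group 1: 'd' x 3 (positions 0-2)
  Group 2: 'e' x 2 (positions 3-4)
  Group 3: 'c' x 2 (positions 5-6)
  Group 4: 'a' x 2 (positions 7-8)
  Group 5: 'e' x 1 (positions 9-9)
  Group 6: 'd' x 1 (positions 10-10)
Total groups: 6

6


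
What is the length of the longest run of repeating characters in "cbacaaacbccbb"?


Input: "cbacaaacbccbb"
Scanning for longest run:
  Position 1 ('b'): new char, reset run to 1
  Position 2 ('a'): new char, reset run to 1
  Position 3 ('c'): new char, reset run to 1
  Position 4 ('a'): new char, reset run to 1
  Position 5 ('a'): continues run of 'a', length=2
  Position 6 ('a'): continues run of 'a', length=3
  Position 7 ('c'): new char, reset run to 1
  Position 8 ('b'): new char, reset run to 1
  Position 9 ('c'): new char, reset run to 1
  Position 10 ('c'): continues run of 'c', length=2
  Position 11 ('b'): new char, reset run to 1
  Position 12 ('b'): continues run of 'b', length=2
Longest run: 'a' with length 3

3


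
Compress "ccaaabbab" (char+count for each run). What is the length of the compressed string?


Input: ccaaabbab
Runs:
  'c' x 2 => "c2"
  'a' x 3 => "a3"
  'b' x 2 => "b2"
  'a' x 1 => "a1"
  'b' x 1 => "b1"
Compressed: "c2a3b2a1b1"
Compressed length: 10

10


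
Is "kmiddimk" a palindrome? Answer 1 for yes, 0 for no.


Input: kmiddimk
Reversed: kmiddimk
  Compare pos 0 ('k') with pos 7 ('k'): match
  Compare pos 1 ('m') with pos 6 ('m'): match
  Compare pos 2 ('i') with pos 5 ('i'): match
  Compare pos 3 ('d') with pos 4 ('d'): match
Result: palindrome

1


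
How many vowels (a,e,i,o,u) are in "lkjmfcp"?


Input: lkjmfcp
Checking each character:
  'l' at position 0: consonant
  'k' at position 1: consonant
  'j' at position 2: consonant
  'm' at position 3: consonant
  'f' at position 4: consonant
  'c' at position 5: consonant
  'p' at position 6: consonant
Total vowels: 0

0


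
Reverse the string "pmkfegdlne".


Input: pmkfegdlne
Reading characters right to left:
  Position 9: 'e'
  Position 8: 'n'
  Position 7: 'l'
  Position 6: 'd'
  Position 5: 'g'
  Position 4: 'e'
  Position 3: 'f'
  Position 2: 'k'
  Position 1: 'm'
  Position 0: 'p'
Reversed: enldgefkmp

enldgefkmp


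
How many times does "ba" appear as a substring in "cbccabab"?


Searching for "ba" in "cbccabab"
Scanning each position:
  Position 0: "cb" => no
  Position 1: "bc" => no
  Position 2: "cc" => no
  Position 3: "ca" => no
  Position 4: "ab" => no
  Position 5: "ba" => MATCH
  Position 6: "ab" => no
Total occurrences: 1

1


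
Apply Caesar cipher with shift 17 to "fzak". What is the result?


Caesar cipher: shift "fzak" by 17
  'f' (pos 5) + 17 = pos 22 = 'w'
  'z' (pos 25) + 17 = pos 16 = 'q'
  'a' (pos 0) + 17 = pos 17 = 'r'
  'k' (pos 10) + 17 = pos 1 = 'b'
Result: wqrb

wqrb


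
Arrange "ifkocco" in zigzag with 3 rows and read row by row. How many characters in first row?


Zigzag "ifkocco" into 3 rows:
Placing characters:
  'i' => row 0
  'f' => row 1
  'k' => row 2
  'o' => row 1
  'c' => row 0
  'c' => row 1
  'o' => row 2
Rows:
  Row 0: "ic"
  Row 1: "foc"
  Row 2: "ko"
First row length: 2

2


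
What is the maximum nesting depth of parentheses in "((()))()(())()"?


Input: "((()))()(())()"
Tracking depth:
  Position 0 '(': depth becomes 1
  Position 1 '(': depth becomes 2
  Position 2 '(': depth becomes 3
  Position 3 ')': depth becomes 2
  Position 4 ')': depth becomes 1
  Position 5 ')': depth becomes 0
  Position 6 '(': depth becomes 1
  Position 7 ')': depth becomes 0
  Position 8 '(': depth becomes 1
  Position 9 '(': depth becomes 2
  Position 10 ')': depth becomes 1
  Position 11 ')': depth becomes 0
  Position 12 '(': depth becomes 1
  Position 13 ')': depth becomes 0
Maximum depth reached: 3

3


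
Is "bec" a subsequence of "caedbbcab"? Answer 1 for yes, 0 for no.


Check if "bec" is a subsequence of "caedbbcab"
Greedy scan:
  Position 0 ('c'): no match needed
  Position 1 ('a'): no match needed
  Position 2 ('e'): no match needed
  Position 3 ('d'): no match needed
  Position 4 ('b'): matches sub[0] = 'b'
  Position 5 ('b'): no match needed
  Position 6 ('c'): no match needed
  Position 7 ('a'): no match needed
  Position 8 ('b'): no match needed
Only matched 1/3 characters => not a subsequence

0


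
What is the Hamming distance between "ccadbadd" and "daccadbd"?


Comparing "ccadbadd" and "daccadbd" position by position:
  Position 0: 'c' vs 'd' => differ
  Position 1: 'c' vs 'a' => differ
  Position 2: 'a' vs 'c' => differ
  Position 3: 'd' vs 'c' => differ
  Position 4: 'b' vs 'a' => differ
  Position 5: 'a' vs 'd' => differ
  Position 6: 'd' vs 'b' => differ
  Position 7: 'd' vs 'd' => same
Total differences (Hamming distance): 7

7


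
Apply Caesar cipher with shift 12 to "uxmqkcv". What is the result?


Caesar cipher: shift "uxmqkcv" by 12
  'u' (pos 20) + 12 = pos 6 = 'g'
  'x' (pos 23) + 12 = pos 9 = 'j'
  'm' (pos 12) + 12 = pos 24 = 'y'
  'q' (pos 16) + 12 = pos 2 = 'c'
  'k' (pos 10) + 12 = pos 22 = 'w'
  'c' (pos 2) + 12 = pos 14 = 'o'
  'v' (pos 21) + 12 = pos 7 = 'h'
Result: gjycwoh

gjycwoh


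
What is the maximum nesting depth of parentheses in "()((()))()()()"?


Input: "()((()))()()()"
Tracking depth:
  Position 0 '(': depth becomes 1
  Position 1 ')': depth becomes 0
  Position 2 '(': depth becomes 1
  Position 3 '(': depth becomes 2
  Position 4 '(': depth becomes 3
  Position 5 ')': depth becomes 2
  Position 6 ')': depth becomes 1
  Position 7 ')': depth becomes 0
  Position 8 '(': depth becomes 1
  Position 9 ')': depth becomes 0
  Position 10 '(': depth becomes 1
  Position 11 ')': depth becomes 0
  Position 12 '(': depth becomes 1
  Position 13 ')': depth becomes 0
Maximum depth reached: 3

3


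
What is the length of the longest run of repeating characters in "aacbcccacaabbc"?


Input: "aacbcccacaabbc"
Scanning for longest run:
  Position 1 ('a'): continues run of 'a', length=2
  Position 2 ('c'): new char, reset run to 1
  Position 3 ('b'): new char, reset run to 1
  Position 4 ('c'): new char, reset run to 1
  Position 5 ('c'): continues run of 'c', length=2
  Position 6 ('c'): continues run of 'c', length=3
  Position 7 ('a'): new char, reset run to 1
  Position 8 ('c'): new char, reset run to 1
  Position 9 ('a'): new char, reset run to 1
  Position 10 ('a'): continues run of 'a', length=2
  Position 11 ('b'): new char, reset run to 1
  Position 12 ('b'): continues run of 'b', length=2
  Position 13 ('c'): new char, reset run to 1
Longest run: 'c' with length 3

3


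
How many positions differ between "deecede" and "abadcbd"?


Comparing "deecede" and "abadcbd" position by position:
  Position 0: 'd' vs 'a' => DIFFER
  Position 1: 'e' vs 'b' => DIFFER
  Position 2: 'e' vs 'a' => DIFFER
  Position 3: 'c' vs 'd' => DIFFER
  Position 4: 'e' vs 'c' => DIFFER
  Position 5: 'd' vs 'b' => DIFFER
  Position 6: 'e' vs 'd' => DIFFER
Positions that differ: 7

7


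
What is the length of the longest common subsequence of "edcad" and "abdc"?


LCS of "edcad" and "abdc"
DP table:
           a    b    d    c
      0    0    0    0    0
  e   0    0    0    0    0
  d   0    0    0    1    1
  c   0    0    0    1    2
  a   0    1    1    1    2
  d   0    1    1    2    2
LCS length = dp[5][4] = 2

2


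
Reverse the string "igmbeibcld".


Input: igmbeibcld
Reading characters right to left:
  Position 9: 'd'
  Position 8: 'l'
  Position 7: 'c'
  Position 6: 'b'
  Position 5: 'i'
  Position 4: 'e'
  Position 3: 'b'
  Position 2: 'm'
  Position 1: 'g'
  Position 0: 'i'
Reversed: dlcbiebmgi

dlcbiebmgi


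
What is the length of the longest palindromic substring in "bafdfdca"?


Input: "bafdfdca"
Checking substrings for palindromes:
  [2:5] "fdf" (len 3) => palindrome
  [3:6] "dfd" (len 3) => palindrome
Longest palindromic substring: "fdf" with length 3

3


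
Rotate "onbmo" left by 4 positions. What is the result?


Input: "onbmo", rotate left by 4
First 4 characters: "onbm"
Remaining characters: "o"
Concatenate remaining + first: "o" + "onbm" = "oonbm"

oonbm


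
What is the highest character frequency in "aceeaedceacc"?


Input: aceeaedceacc
Character counts:
  'a': 3
  'c': 4
  'd': 1
  'e': 4
Maximum frequency: 4

4


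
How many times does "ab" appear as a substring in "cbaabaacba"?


Searching for "ab" in "cbaabaacba"
Scanning each position:
  Position 0: "cb" => no
  Position 1: "ba" => no
  Position 2: "aa" => no
  Position 3: "ab" => MATCH
  Position 4: "ba" => no
  Position 5: "aa" => no
  Position 6: "ac" => no
  Position 7: "cb" => no
  Position 8: "ba" => no
Total occurrences: 1

1


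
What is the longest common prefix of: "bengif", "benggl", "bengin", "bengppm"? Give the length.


Words: bengif, benggl, bengin, bengppm
  Position 0: all 'b' => match
  Position 1: all 'e' => match
  Position 2: all 'n' => match
  Position 3: all 'g' => match
  Position 4: ('i', 'g', 'i', 'p') => mismatch, stop
LCP = "beng" (length 4)

4


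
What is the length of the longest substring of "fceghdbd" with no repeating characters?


Input: "fceghdbd"
Sliding window (track last position of each char):
  Position 0 ('f'): window [0,0] length 1 -- new best
  Position 1 ('c'): window [0,1] length 2 -- new best
  Position 2 ('e'): window [0,2] length 3 -- new best
  Position 3 ('g'): window [0,3] length 4 -- new best
  Position 4 ('h'): window [0,4] length 5 -- new best
  Position 5 ('d'): window [0,5] length 6 -- new best
  Position 6 ('b'): window [0,6] length 7 -- new best
  Position 7 ('d'): repeat (last at 5), move window start to 6
  Position 7 ('d'): window [6,7] length 2
Longest substring with no repeats: "fceghdb" with length 7

7


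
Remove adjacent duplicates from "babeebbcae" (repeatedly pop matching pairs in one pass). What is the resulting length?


Input: babeebbcae
Stack-based adjacent duplicate removal:
  Read 'b': push. Stack: b
  Read 'a': push. Stack: ba
  Read 'b': push. Stack: bab
  Read 'e': push. Stack: babe
  Read 'e': matches stack top 'e' => pop. Stack: bab
  Read 'b': matches stack top 'b' => pop. Stack: ba
  Read 'b': push. Stack: bab
  Read 'c': push. Stack: babc
  Read 'a': push. Stack: babca
  Read 'e': push. Stack: babcae
Final stack: "babcae" (length 6)

6


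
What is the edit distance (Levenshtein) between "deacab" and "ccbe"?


Computing edit distance: "deacab" -> "ccbe"
DP table:
           c    c    b    e
      0    1    2    3    4
  d   1    1    2    3    4
  e   2    2    2    3    3
  a   3    3    3    3    4
  c   4    3    3    4    4
  a   5    4    4    4    5
  b   6    5    5    4    5
Edit distance = dp[6][4] = 5

5


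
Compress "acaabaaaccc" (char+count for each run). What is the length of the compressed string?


Input: acaabaaaccc
Runs:
  'a' x 1 => "a1"
  'c' x 1 => "c1"
  'a' x 2 => "a2"
  'b' x 1 => "b1"
  'a' x 3 => "a3"
  'c' x 3 => "c3"
Compressed: "a1c1a2b1a3c3"
Compressed length: 12

12


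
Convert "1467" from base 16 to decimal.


Input: "1467" in base 16
Positional expansion:
  Digit '1' (value 1) x 16^3 = 4096
  Digit '4' (value 4) x 16^2 = 1024
  Digit '6' (value 6) x 16^1 = 96
  Digit '7' (value 7) x 16^0 = 7
Sum = 5223

5223


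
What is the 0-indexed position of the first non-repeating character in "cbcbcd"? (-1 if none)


Input: cbcbcd
Character frequencies:
  'b': 2
  'c': 3
  'd': 1
Scanning left to right for freq == 1:
  Position 0 ('c'): freq=3, skip
  Position 1 ('b'): freq=2, skip
  Position 2 ('c'): freq=3, skip
  Position 3 ('b'): freq=2, skip
  Position 4 ('c'): freq=3, skip
  Position 5 ('d'): unique! => answer = 5

5


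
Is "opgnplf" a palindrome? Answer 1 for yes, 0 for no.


Input: opgnplf
Reversed: flpngpo
  Compare pos 0 ('o') with pos 6 ('f'): MISMATCH
  Compare pos 1 ('p') with pos 5 ('l'): MISMATCH
  Compare pos 2 ('g') with pos 4 ('p'): MISMATCH
Result: not a palindrome

0


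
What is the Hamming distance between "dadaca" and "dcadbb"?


Comparing "dadaca" and "dcadbb" position by position:
  Position 0: 'd' vs 'd' => same
  Position 1: 'a' vs 'c' => differ
  Position 2: 'd' vs 'a' => differ
  Position 3: 'a' vs 'd' => differ
  Position 4: 'c' vs 'b' => differ
  Position 5: 'a' vs 'b' => differ
Total differences (Hamming distance): 5

5


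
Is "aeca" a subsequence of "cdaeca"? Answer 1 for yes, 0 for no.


Check if "aeca" is a subsequence of "cdaeca"
Greedy scan:
  Position 0 ('c'): no match needed
  Position 1 ('d'): no match needed
  Position 2 ('a'): matches sub[0] = 'a'
  Position 3 ('e'): matches sub[1] = 'e'
  Position 4 ('c'): matches sub[2] = 'c'
  Position 5 ('a'): matches sub[3] = 'a'
All 4 characters matched => is a subsequence

1


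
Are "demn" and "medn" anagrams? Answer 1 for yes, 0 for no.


Strings: "demn", "medn"
Sorted first:  demn
Sorted second: demn
Sorted forms match => anagrams

1


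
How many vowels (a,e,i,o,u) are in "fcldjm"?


Input: fcldjm
Checking each character:
  'f' at position 0: consonant
  'c' at position 1: consonant
  'l' at position 2: consonant
  'd' at position 3: consonant
  'j' at position 4: consonant
  'm' at position 5: consonant
Total vowels: 0

0


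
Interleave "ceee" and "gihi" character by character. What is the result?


Interleaving "ceee" and "gihi":
  Position 0: 'c' from first, 'g' from second => "cg"
  Position 1: 'e' from first, 'i' from second => "ei"
  Position 2: 'e' from first, 'h' from second => "eh"
  Position 3: 'e' from first, 'i' from second => "ei"
Result: cgeiehei

cgeiehei


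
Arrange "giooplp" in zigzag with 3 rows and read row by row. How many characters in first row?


Zigzag "giooplp" into 3 rows:
Placing characters:
  'g' => row 0
  'i' => row 1
  'o' => row 2
  'o' => row 1
  'p' => row 0
  'l' => row 1
  'p' => row 2
Rows:
  Row 0: "gp"
  Row 1: "iol"
  Row 2: "op"
First row length: 2

2


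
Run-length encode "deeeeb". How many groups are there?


Input: deeeeb
Scanning for consecutive runs:
  Group 1: 'd' x 1 (positions 0-0)
  Group 2: 'e' x 4 (positions 1-4)
  Group 3: 'b' x 1 (positions 5-5)
Total groups: 3

3


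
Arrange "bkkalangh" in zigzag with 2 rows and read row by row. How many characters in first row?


Zigzag "bkkalangh" into 2 rows:
Placing characters:
  'b' => row 0
  'k' => row 1
  'k' => row 0
  'a' => row 1
  'l' => row 0
  'a' => row 1
  'n' => row 0
  'g' => row 1
  'h' => row 0
Rows:
  Row 0: "bklnh"
  Row 1: "kaag"
First row length: 5

5


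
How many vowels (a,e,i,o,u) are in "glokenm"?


Input: glokenm
Checking each character:
  'g' at position 0: consonant
  'l' at position 1: consonant
  'o' at position 2: vowel (running total: 1)
  'k' at position 3: consonant
  'e' at position 4: vowel (running total: 2)
  'n' at position 5: consonant
  'm' at position 6: consonant
Total vowels: 2

2


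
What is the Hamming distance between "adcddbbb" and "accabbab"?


Comparing "adcddbbb" and "accabbab" position by position:
  Position 0: 'a' vs 'a' => same
  Position 1: 'd' vs 'c' => differ
  Position 2: 'c' vs 'c' => same
  Position 3: 'd' vs 'a' => differ
  Position 4: 'd' vs 'b' => differ
  Position 5: 'b' vs 'b' => same
  Position 6: 'b' vs 'a' => differ
  Position 7: 'b' vs 'b' => same
Total differences (Hamming distance): 4

4


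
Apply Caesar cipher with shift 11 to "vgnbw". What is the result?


Caesar cipher: shift "vgnbw" by 11
  'v' (pos 21) + 11 = pos 6 = 'g'
  'g' (pos 6) + 11 = pos 17 = 'r'
  'n' (pos 13) + 11 = pos 24 = 'y'
  'b' (pos 1) + 11 = pos 12 = 'm'
  'w' (pos 22) + 11 = pos 7 = 'h'
Result: grymh

grymh


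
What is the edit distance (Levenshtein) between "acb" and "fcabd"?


Computing edit distance: "acb" -> "fcabd"
DP table:
           f    c    a    b    d
      0    1    2    3    4    5
  a   1    1    2    2    3    4
  c   2    2    1    2    3    4
  b   3    3    2    2    2    3
Edit distance = dp[3][5] = 3

3


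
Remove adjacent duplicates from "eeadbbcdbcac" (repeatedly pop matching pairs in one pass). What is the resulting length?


Input: eeadbbcdbcac
Stack-based adjacent duplicate removal:
  Read 'e': push. Stack: e
  Read 'e': matches stack top 'e' => pop. Stack: (empty)
  Read 'a': push. Stack: a
  Read 'd': push. Stack: ad
  Read 'b': push. Stack: adb
  Read 'b': matches stack top 'b' => pop. Stack: ad
  Read 'c': push. Stack: adc
  Read 'd': push. Stack: adcd
  Read 'b': push. Stack: adcdb
  Read 'c': push. Stack: adcdbc
  Read 'a': push. Stack: adcdbca
  Read 'c': push. Stack: adcdbcac
Final stack: "adcdbcac" (length 8)

8


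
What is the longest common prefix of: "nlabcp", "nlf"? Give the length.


Words: nlabcp, nlf
  Position 0: all 'n' => match
  Position 1: all 'l' => match
  Position 2: ('a', 'f') => mismatch, stop
LCP = "nl" (length 2)

2


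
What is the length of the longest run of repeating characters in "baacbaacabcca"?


Input: "baacbaacabcca"
Scanning for longest run:
  Position 1 ('a'): new char, reset run to 1
  Position 2 ('a'): continues run of 'a', length=2
  Position 3 ('c'): new char, reset run to 1
  Position 4 ('b'): new char, reset run to 1
  Position 5 ('a'): new char, reset run to 1
  Position 6 ('a'): continues run of 'a', length=2
  Position 7 ('c'): new char, reset run to 1
  Position 8 ('a'): new char, reset run to 1
  Position 9 ('b'): new char, reset run to 1
  Position 10 ('c'): new char, reset run to 1
  Position 11 ('c'): continues run of 'c', length=2
  Position 12 ('a'): new char, reset run to 1
Longest run: 'a' with length 2

2


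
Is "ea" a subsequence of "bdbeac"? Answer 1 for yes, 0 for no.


Check if "ea" is a subsequence of "bdbeac"
Greedy scan:
  Position 0 ('b'): no match needed
  Position 1 ('d'): no match needed
  Position 2 ('b'): no match needed
  Position 3 ('e'): matches sub[0] = 'e'
  Position 4 ('a'): matches sub[1] = 'a'
  Position 5 ('c'): no match needed
All 2 characters matched => is a subsequence

1


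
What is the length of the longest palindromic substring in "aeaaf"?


Input: "aeaaf"
Checking substrings for palindromes:
  [0:3] "aea" (len 3) => palindrome
  [2:4] "aa" (len 2) => palindrome
Longest palindromic substring: "aea" with length 3

3


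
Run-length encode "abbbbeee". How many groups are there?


Input: abbbbeee
Scanning for consecutive runs:
  Group 1: 'a' x 1 (positions 0-0)
  Group 2: 'b' x 4 (positions 1-4)
  Group 3: 'e' x 3 (positions 5-7)
Total groups: 3

3


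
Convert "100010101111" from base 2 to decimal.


Input: "100010101111" in base 2
Positional expansion:
  Digit '1' (value 1) x 2^11 = 2048
  Digit '0' (value 0) x 2^10 = 0
  Digit '0' (value 0) x 2^9 = 0
  Digit '0' (value 0) x 2^8 = 0
  Digit '1' (value 1) x 2^7 = 128
  Digit '0' (value 0) x 2^6 = 0
  Digit '1' (value 1) x 2^5 = 32
  Digit '0' (value 0) x 2^4 = 0
  Digit '1' (value 1) x 2^3 = 8
  Digit '1' (value 1) x 2^2 = 4
  Digit '1' (value 1) x 2^1 = 2
  Digit '1' (value 1) x 2^0 = 1
Sum = 2223

2223


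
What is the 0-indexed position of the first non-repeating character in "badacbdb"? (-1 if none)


Input: badacbdb
Character frequencies:
  'a': 2
  'b': 3
  'c': 1
  'd': 2
Scanning left to right for freq == 1:
  Position 0 ('b'): freq=3, skip
  Position 1 ('a'): freq=2, skip
  Position 2 ('d'): freq=2, skip
  Position 3 ('a'): freq=2, skip
  Position 4 ('c'): unique! => answer = 4

4


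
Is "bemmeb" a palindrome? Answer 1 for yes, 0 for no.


Input: bemmeb
Reversed: bemmeb
  Compare pos 0 ('b') with pos 5 ('b'): match
  Compare pos 1 ('e') with pos 4 ('e'): match
  Compare pos 2 ('m') with pos 3 ('m'): match
Result: palindrome

1


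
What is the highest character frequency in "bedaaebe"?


Input: bedaaebe
Character counts:
  'a': 2
  'b': 2
  'd': 1
  'e': 3
Maximum frequency: 3

3


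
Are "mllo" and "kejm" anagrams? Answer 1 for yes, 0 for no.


Strings: "mllo", "kejm"
Sorted first:  llmo
Sorted second: ejkm
Differ at position 0: 'l' vs 'e' => not anagrams

0


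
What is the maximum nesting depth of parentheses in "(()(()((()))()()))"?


Input: "(()(()((()))()()))"
Tracking depth:
  Position 0 '(': depth becomes 1
  Position 1 '(': depth becomes 2
  Position 2 ')': depth becomes 1
  Position 3 '(': depth becomes 2
  Position 4 '(': depth becomes 3
  Position 5 ')': depth becomes 2
  Position 6 '(': depth becomes 3
  Position 7 '(': depth becomes 4
  Position 8 '(': depth becomes 5
  Position 9 ')': depth becomes 4
  Position 10 ')': depth becomes 3
  Position 11 ')': depth becomes 2
  Position 12 '(': depth becomes 3
  Position 13 ')': depth becomes 2
  Position 14 '(': depth becomes 3
  Position 15 ')': depth becomes 2
  Position 16 ')': depth becomes 1
  Position 17 ')': depth becomes 0
Maximum depth reached: 5

5


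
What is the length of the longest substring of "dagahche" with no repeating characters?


Input: "dagahche"
Sliding window (track last position of each char):
  Position 0 ('d'): window [0,0] length 1 -- new best
  Position 1 ('a'): window [0,1] length 2 -- new best
  Position 2 ('g'): window [0,2] length 3 -- new best
  Position 3 ('a'): repeat (last at 1), move window start to 2
  Position 3 ('a'): window [2,3] length 2
  Position 4 ('h'): window [2,4] length 3
  Position 5 ('c'): window [2,5] length 4 -- new best
  Position 6 ('h'): repeat (last at 4), move window start to 5
  Position 6 ('h'): window [5,6] length 2
  Position 7 ('e'): window [5,7] length 3
Longest substring with no repeats: "gahc" with length 4

4


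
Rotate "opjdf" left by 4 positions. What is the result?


Input: "opjdf", rotate left by 4
First 4 characters: "opjd"
Remaining characters: "f"
Concatenate remaining + first: "f" + "opjd" = "fopjd"

fopjd


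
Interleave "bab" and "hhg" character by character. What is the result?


Interleaving "bab" and "hhg":
  Position 0: 'b' from first, 'h' from second => "bh"
  Position 1: 'a' from first, 'h' from second => "ah"
  Position 2: 'b' from first, 'g' from second => "bg"
Result: bhahbg

bhahbg


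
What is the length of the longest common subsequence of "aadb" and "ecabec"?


LCS of "aadb" and "ecabec"
DP table:
           e    c    a    b    e    c
      0    0    0    0    0    0    0
  a   0    0    0    1    1    1    1
  a   0    0    0    1    1    1    1
  d   0    0    0    1    1    1    1
  b   0    0    0    1    2    2    2
LCS length = dp[4][6] = 2

2


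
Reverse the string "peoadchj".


Input: peoadchj
Reading characters right to left:
  Position 7: 'j'
  Position 6: 'h'
  Position 5: 'c'
  Position 4: 'd'
  Position 3: 'a'
  Position 2: 'o'
  Position 1: 'e'
  Position 0: 'p'
Reversed: jhcdaoep

jhcdaoep


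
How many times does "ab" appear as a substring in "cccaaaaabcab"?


Searching for "ab" in "cccaaaaabcab"
Scanning each position:
  Position 0: "cc" => no
  Position 1: "cc" => no
  Position 2: "ca" => no
  Position 3: "aa" => no
  Position 4: "aa" => no
  Position 5: "aa" => no
  Position 6: "aa" => no
  Position 7: "ab" => MATCH
  Position 8: "bc" => no
  Position 9: "ca" => no
  Position 10: "ab" => MATCH
Total occurrences: 2

2


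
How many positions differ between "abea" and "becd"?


Comparing "abea" and "becd" position by position:
  Position 0: 'a' vs 'b' => DIFFER
  Position 1: 'b' vs 'e' => DIFFER
  Position 2: 'e' vs 'c' => DIFFER
  Position 3: 'a' vs 'd' => DIFFER
Positions that differ: 4

4


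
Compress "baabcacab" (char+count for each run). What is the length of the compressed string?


Input: baabcacab
Runs:
  'b' x 1 => "b1"
  'a' x 2 => "a2"
  'b' x 1 => "b1"
  'c' x 1 => "c1"
  'a' x 1 => "a1"
  'c' x 1 => "c1"
  'a' x 1 => "a1"
  'b' x 1 => "b1"
Compressed: "b1a2b1c1a1c1a1b1"
Compressed length: 16

16


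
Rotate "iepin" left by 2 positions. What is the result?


Input: "iepin", rotate left by 2
First 2 characters: "ie"
Remaining characters: "pin"
Concatenate remaining + first: "pin" + "ie" = "pinie"

pinie


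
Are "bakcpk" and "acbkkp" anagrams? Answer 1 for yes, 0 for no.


Strings: "bakcpk", "acbkkp"
Sorted first:  abckkp
Sorted second: abckkp
Sorted forms match => anagrams

1


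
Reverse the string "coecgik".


Input: coecgik
Reading characters right to left:
  Position 6: 'k'
  Position 5: 'i'
  Position 4: 'g'
  Position 3: 'c'
  Position 2: 'e'
  Position 1: 'o'
  Position 0: 'c'
Reversed: kigceoc

kigceoc


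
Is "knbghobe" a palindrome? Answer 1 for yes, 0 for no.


Input: knbghobe
Reversed: ebohgbnk
  Compare pos 0 ('k') with pos 7 ('e'): MISMATCH
  Compare pos 1 ('n') with pos 6 ('b'): MISMATCH
  Compare pos 2 ('b') with pos 5 ('o'): MISMATCH
  Compare pos 3 ('g') with pos 4 ('h'): MISMATCH
Result: not a palindrome

0


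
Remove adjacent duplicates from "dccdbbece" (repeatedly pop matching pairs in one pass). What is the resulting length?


Input: dccdbbece
Stack-based adjacent duplicate removal:
  Read 'd': push. Stack: d
  Read 'c': push. Stack: dc
  Read 'c': matches stack top 'c' => pop. Stack: d
  Read 'd': matches stack top 'd' => pop. Stack: (empty)
  Read 'b': push. Stack: b
  Read 'b': matches stack top 'b' => pop. Stack: (empty)
  Read 'e': push. Stack: e
  Read 'c': push. Stack: ec
  Read 'e': push. Stack: ece
Final stack: "ece" (length 3)

3


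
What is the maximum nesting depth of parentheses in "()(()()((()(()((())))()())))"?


Input: "()(()()((()(()((())))()())))"
Tracking depth:
  Position 0 '(': depth becomes 1
  Position 1 ')': depth becomes 0
  Position 2 '(': depth becomes 1
  Position 3 '(': depth becomes 2
  Position 4 ')': depth becomes 1
  Position 5 '(': depth becomes 2
  Position 6 ')': depth becomes 1
  Position 7 '(': depth becomes 2
  Position 8 '(': depth becomes 3
  Position 9 '(': depth becomes 4
  Position 10 ')': depth becomes 3
  Position 11 '(': depth becomes 4
  Position 12 '(': depth becomes 5
  Position 13 ')': depth becomes 4
  Position 14 '(': depth becomes 5
  Position 15 '(': depth becomes 6
  Position 16 '(': depth becomes 7
  Position 17 ')': depth becomes 6
  Position 18 ')': depth becomes 5
  Position 19 ')': depth becomes 4
  Position 20 ')': depth becomes 3
  Position 21 '(': depth becomes 4
  Position 22 ')': depth becomes 3
  Position 23 '(': depth becomes 4
  Position 24 ')': depth becomes 3
  Position 25 ')': depth becomes 2
  Position 26 ')': depth becomes 1
  Position 27 ')': depth becomes 0
Maximum depth reached: 7

7


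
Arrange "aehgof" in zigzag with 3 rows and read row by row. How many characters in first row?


Zigzag "aehgof" into 3 rows:
Placing characters:
  'a' => row 0
  'e' => row 1
  'h' => row 2
  'g' => row 1
  'o' => row 0
  'f' => row 1
Rows:
  Row 0: "ao"
  Row 1: "egf"
  Row 2: "h"
First row length: 2

2


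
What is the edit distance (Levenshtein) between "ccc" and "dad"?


Computing edit distance: "ccc" -> "dad"
DP table:
           d    a    d
      0    1    2    3
  c   1    1    2    3
  c   2    2    2    3
  c   3    3    3    3
Edit distance = dp[3][3] = 3

3


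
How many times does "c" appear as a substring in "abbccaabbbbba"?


Searching for "c" in "abbccaabbbbba"
Scanning each position:
  Position 0: "a" => no
  Position 1: "b" => no
  Position 2: "b" => no
  Position 3: "c" => MATCH
  Position 4: "c" => MATCH
  Position 5: "a" => no
  Position 6: "a" => no
  Position 7: "b" => no
  Position 8: "b" => no
  Position 9: "b" => no
  Position 10: "b" => no
  Position 11: "b" => no
  Position 12: "a" => no
Total occurrences: 2

2


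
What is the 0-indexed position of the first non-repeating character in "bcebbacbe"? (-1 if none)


Input: bcebbacbe
Character frequencies:
  'a': 1
  'b': 4
  'c': 2
  'e': 2
Scanning left to right for freq == 1:
  Position 0 ('b'): freq=4, skip
  Position 1 ('c'): freq=2, skip
  Position 2 ('e'): freq=2, skip
  Position 3 ('b'): freq=4, skip
  Position 4 ('b'): freq=4, skip
  Position 5 ('a'): unique! => answer = 5

5


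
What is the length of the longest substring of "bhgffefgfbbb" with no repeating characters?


Input: "bhgffefgfbbb"
Sliding window (track last position of each char):
  Position 0 ('b'): window [0,0] length 1 -- new best
  Position 1 ('h'): window [0,1] length 2 -- new best
  Position 2 ('g'): window [0,2] length 3 -- new best
  Position 3 ('f'): window [0,3] length 4 -- new best
  Position 4 ('f'): repeat (last at 3), move window start to 4
  Position 4 ('f'): window [4,4] length 1
  Position 5 ('e'): window [4,5] length 2
  Position 6 ('f'): repeat (last at 4), move window start to 5
  Position 6 ('f'): window [5,6] length 2
  Position 7 ('g'): window [5,7] length 3
  Position 8 ('f'): repeat (last at 6), move window start to 7
  Position 8 ('f'): window [7,8] length 2
  Position 9 ('b'): window [7,9] length 3
  Position 10 ('b'): repeat (last at 9), move window start to 10
  Position 10 ('b'): window [10,10] length 1
  Position 11 ('b'): repeat (last at 10), move window start to 11
  Position 11 ('b'): window [11,11] length 1
Longest substring with no repeats: "bhgf" with length 4

4


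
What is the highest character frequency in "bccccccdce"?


Input: bccccccdce
Character counts:
  'b': 1
  'c': 7
  'd': 1
  'e': 1
Maximum frequency: 7

7


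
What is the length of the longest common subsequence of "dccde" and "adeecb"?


LCS of "dccde" and "adeecb"
DP table:
           a    d    e    e    c    b
      0    0    0    0    0    0    0
  d   0    0    1    1    1    1    1
  c   0    0    1    1    1    2    2
  c   0    0    1    1    1    2    2
  d   0    0    1    1    1    2    2
  e   0    0    1    2    2    2    2
LCS length = dp[5][6] = 2

2


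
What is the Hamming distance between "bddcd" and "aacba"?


Comparing "bddcd" and "aacba" position by position:
  Position 0: 'b' vs 'a' => differ
  Position 1: 'd' vs 'a' => differ
  Position 2: 'd' vs 'c' => differ
  Position 3: 'c' vs 'b' => differ
  Position 4: 'd' vs 'a' => differ
Total differences (Hamming distance): 5

5


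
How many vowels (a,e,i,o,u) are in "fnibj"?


Input: fnibj
Checking each character:
  'f' at position 0: consonant
  'n' at position 1: consonant
  'i' at position 2: vowel (running total: 1)
  'b' at position 3: consonant
  'j' at position 4: consonant
Total vowels: 1

1


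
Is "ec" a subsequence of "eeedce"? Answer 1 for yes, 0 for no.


Check if "ec" is a subsequence of "eeedce"
Greedy scan:
  Position 0 ('e'): matches sub[0] = 'e'
  Position 1 ('e'): no match needed
  Position 2 ('e'): no match needed
  Position 3 ('d'): no match needed
  Position 4 ('c'): matches sub[1] = 'c'
  Position 5 ('e'): no match needed
All 2 characters matched => is a subsequence

1


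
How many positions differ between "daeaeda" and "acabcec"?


Comparing "daeaeda" and "acabcec" position by position:
  Position 0: 'd' vs 'a' => DIFFER
  Position 1: 'a' vs 'c' => DIFFER
  Position 2: 'e' vs 'a' => DIFFER
  Position 3: 'a' vs 'b' => DIFFER
  Position 4: 'e' vs 'c' => DIFFER
  Position 5: 'd' vs 'e' => DIFFER
  Position 6: 'a' vs 'c' => DIFFER
Positions that differ: 7

7
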